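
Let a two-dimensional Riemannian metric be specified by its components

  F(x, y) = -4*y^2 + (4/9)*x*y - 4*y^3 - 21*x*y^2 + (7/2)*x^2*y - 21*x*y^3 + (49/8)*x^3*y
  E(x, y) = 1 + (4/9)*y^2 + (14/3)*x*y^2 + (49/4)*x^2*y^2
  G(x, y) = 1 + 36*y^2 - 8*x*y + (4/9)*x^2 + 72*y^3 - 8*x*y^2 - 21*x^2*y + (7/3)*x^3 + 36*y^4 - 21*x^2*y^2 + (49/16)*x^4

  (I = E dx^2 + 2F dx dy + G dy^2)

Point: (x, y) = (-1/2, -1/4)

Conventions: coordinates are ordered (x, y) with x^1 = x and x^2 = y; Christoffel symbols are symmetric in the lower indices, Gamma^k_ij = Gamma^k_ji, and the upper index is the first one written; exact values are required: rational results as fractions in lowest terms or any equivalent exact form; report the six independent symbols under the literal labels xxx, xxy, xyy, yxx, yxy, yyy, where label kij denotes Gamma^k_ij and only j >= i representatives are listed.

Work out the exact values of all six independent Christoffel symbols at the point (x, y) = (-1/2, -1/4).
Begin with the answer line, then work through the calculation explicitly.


Answer: Gamma_xxx = -21/229, Gamma_xxy = -26/229, Gamma_xyy = -72/229, Gamma_yxx = -1239/2977, Gamma_yxy = -118/229, Gamma_yyy = -4248/2977

E = 2473/2304, F = 767/2304, G = 5785/2304 at the point
E_x = -91/192, E_y = -169/288, F_x = -1577/1152, F_y = -1235/576, G_x = -767/288, G_y = -59/8
EG - F^2 = 2977/1152;  g^inv = (1152/2977) * [[5785/2304, -767/2304], [-767/2304, 2473/2304]]
first-kind symbols [ij,l] = (1/2)(d_i g_jl + d_j g_il - d_l g_ij): [xx,x] = E_x/2 = -91/384, [xx,y] = F_x - E_y/2 = -413/384, [xy,x] = E_y/2 = -169/576, [xy,y] = G_x/2 = -767/576, [yy,x] = F_y - G_x/2 = -13/16, [yy,y] = G_y/2 = -59/16
Gamma^x_ij = (G*[ij,x] - F*[ij,y])/(EG - F^2), Gamma^y_ij = (E*[ij,y] - F*[ij,x])/(EG - F^2)


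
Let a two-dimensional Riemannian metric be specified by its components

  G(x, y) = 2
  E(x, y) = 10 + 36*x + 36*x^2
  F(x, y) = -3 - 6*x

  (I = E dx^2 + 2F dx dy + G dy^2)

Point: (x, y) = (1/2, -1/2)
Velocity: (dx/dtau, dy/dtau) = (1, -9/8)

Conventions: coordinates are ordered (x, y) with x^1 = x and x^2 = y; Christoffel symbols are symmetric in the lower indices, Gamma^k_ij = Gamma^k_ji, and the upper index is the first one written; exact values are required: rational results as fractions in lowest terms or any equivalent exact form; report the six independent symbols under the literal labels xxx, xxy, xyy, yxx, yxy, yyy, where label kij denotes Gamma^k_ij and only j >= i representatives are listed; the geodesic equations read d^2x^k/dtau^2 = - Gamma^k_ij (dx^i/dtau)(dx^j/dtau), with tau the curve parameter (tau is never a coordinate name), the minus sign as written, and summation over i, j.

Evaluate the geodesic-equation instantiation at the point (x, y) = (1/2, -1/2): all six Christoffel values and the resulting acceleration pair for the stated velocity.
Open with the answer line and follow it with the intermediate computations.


Answer: Gamma_xxx = 18/19, Gamma_xxy = 0, Gamma_xyy = 0, Gamma_yxx = -3/19, Gamma_yxy = 0, Gamma_yyy = 0; accelerations (d^2x/dtau^2, d^2y/dtau^2) = (-18/19, 3/19)

E = 37, F = -6, G = 2 at the point
E_x = 72, E_y = 0, F_x = -6, F_y = 0, G_x = 0, G_y = 0
EG - F^2 = 38;  g^inv = (1/38) * [[2, 6], [6, 37]]
first-kind symbols [ij,l] = (1/2)(d_i g_jl + d_j g_il - d_l g_ij): [xx,x] = E_x/2 = 36, [xx,y] = F_x - E_y/2 = -6, [xy,x] = E_y/2 = 0, [xy,y] = G_x/2 = 0, [yy,x] = F_y - G_x/2 = 0, [yy,y] = G_y/2 = 0
Gamma^x_ij = (G*[ij,x] - F*[ij,y])/(EG - F^2), Gamma^y_ij = (E*[ij,y] - F*[ij,x])/(EG - F^2)
Gamma_xxx = 18/19, Gamma_xxy = 0, Gamma_xyy = 0, Gamma_yxx = -3/19, Gamma_yxy = 0, Gamma_yyy = 0
d^2x/dtau^2 = -(Gamma_xxx*(1)^2 + 2*Gamma_xxy*(1)*(-9/8) + Gamma_xyy*(-9/8)^2) = -18/19
d^2y/dtau^2 = -(Gamma_yxx*(1)^2 + 2*Gamma_yxy*(1)*(-9/8) + Gamma_yyy*(-9/8)^2) = 3/19


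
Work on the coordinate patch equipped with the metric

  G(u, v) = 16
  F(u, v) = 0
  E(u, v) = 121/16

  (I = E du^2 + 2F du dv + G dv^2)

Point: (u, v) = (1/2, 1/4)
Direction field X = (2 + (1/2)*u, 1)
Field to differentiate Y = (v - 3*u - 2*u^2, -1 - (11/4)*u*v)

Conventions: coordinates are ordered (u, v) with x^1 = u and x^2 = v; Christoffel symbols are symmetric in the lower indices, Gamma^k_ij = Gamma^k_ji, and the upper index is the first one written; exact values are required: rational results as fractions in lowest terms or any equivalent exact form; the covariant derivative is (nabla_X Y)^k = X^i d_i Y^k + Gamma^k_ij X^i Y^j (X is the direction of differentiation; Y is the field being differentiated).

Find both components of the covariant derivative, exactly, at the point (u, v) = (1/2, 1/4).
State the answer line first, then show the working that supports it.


Answer: (nabla_X Y)^u = -41/4, (nabla_X Y)^v = -187/64

E = 121/16, F = 0, G = 16 at the point
E_u = 0, E_v = 0, F_u = 0, F_v = 0, G_u = 0, G_v = 0
EG - F^2 = 121;  g^inv = (1/121) * [[16, 0], [0, 121/16]]
first-kind symbols [ij,l] = (1/2)(d_i g_jl + d_j g_il - d_l g_ij): [uu,u] = E_u/2 = 0, [uu,v] = F_u - E_v/2 = 0, [uv,u] = E_v/2 = 0, [uv,v] = G_u/2 = 0, [vv,u] = F_v - G_u/2 = 0, [vv,v] = G_v/2 = 0
Gamma^u_ij = (G*[ij,u] - F*[ij,v])/(EG - F^2), Gamma^v_ij = (E*[ij,v] - F*[ij,u])/(EG - F^2)
Gamma_uuu = 0, Gamma_uuv = 0, Gamma_uvv = 0, Gamma_vuu = 0, Gamma_vuv = 0, Gamma_vvv = 0
X = (9/4, 1), Y = (-7/4, -43/32) at the point


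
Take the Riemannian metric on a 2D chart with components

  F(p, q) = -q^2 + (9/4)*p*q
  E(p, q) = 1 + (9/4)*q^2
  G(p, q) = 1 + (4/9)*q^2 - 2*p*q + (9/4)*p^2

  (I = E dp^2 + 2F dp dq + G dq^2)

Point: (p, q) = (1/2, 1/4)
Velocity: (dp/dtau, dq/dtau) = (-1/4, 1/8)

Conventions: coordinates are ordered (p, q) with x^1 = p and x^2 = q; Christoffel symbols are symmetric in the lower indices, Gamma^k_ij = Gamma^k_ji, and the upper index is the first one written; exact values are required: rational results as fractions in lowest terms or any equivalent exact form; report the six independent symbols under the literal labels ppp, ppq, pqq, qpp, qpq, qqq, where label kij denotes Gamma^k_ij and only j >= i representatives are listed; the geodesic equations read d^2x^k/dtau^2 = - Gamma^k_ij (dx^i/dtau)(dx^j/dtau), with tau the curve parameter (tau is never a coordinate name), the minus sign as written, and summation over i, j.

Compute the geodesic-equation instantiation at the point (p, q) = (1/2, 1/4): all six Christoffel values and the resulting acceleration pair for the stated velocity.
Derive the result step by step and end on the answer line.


E = 73/64, F = 7/32, G = 193/144 at the point
E_p = 0, E_q = 9/8, F_p = 9/16, F_q = 5/8, G_p = 7/4, G_q = -7/9
EG - F^2 = 853/576;  g^inv = (576/853) * [[193/144, -7/32], [-7/32, 73/64]]
first-kind symbols [ij,l] = (1/2)(d_i g_jl + d_j g_il - d_l g_ij): [pp,p] = E_p/2 = 0, [pp,q] = F_p - E_q/2 = 0, [pq,p] = E_q/2 = 9/16, [pq,q] = G_p/2 = 7/8, [qq,p] = F_q - G_p/2 = -1/4, [qq,q] = G_q/2 = -7/18
Gamma^p_ij = (G*[ij,p] - F*[ij,q])/(EG - F^2), Gamma^q_ij = (E*[ij,q] - F*[ij,p])/(EG - F^2)
Gamma_ppp = 0, Gamma_ppq = 324/853, Gamma_pqq = -144/853, Gamma_qpp = 0, Gamma_qpq = 504/853, Gamma_qqq = -224/853
d^2p/dtau^2 = -(Gamma_ppp*(-1/4)^2 + 2*Gamma_ppq*(-1/4)*(1/8) + Gamma_pqq*(1/8)^2) = 45/1706
d^2q/dtau^2 = -(Gamma_qpp*(-1/4)^2 + 2*Gamma_qpq*(-1/4)*(1/8) + Gamma_qqq*(1/8)^2) = 35/853

Answer: Gamma_ppp = 0, Gamma_ppq = 324/853, Gamma_pqq = -144/853, Gamma_qpp = 0, Gamma_qpq = 504/853, Gamma_qqq = -224/853; accelerations (d^2p/dtau^2, d^2q/dtau^2) = (45/1706, 35/853)


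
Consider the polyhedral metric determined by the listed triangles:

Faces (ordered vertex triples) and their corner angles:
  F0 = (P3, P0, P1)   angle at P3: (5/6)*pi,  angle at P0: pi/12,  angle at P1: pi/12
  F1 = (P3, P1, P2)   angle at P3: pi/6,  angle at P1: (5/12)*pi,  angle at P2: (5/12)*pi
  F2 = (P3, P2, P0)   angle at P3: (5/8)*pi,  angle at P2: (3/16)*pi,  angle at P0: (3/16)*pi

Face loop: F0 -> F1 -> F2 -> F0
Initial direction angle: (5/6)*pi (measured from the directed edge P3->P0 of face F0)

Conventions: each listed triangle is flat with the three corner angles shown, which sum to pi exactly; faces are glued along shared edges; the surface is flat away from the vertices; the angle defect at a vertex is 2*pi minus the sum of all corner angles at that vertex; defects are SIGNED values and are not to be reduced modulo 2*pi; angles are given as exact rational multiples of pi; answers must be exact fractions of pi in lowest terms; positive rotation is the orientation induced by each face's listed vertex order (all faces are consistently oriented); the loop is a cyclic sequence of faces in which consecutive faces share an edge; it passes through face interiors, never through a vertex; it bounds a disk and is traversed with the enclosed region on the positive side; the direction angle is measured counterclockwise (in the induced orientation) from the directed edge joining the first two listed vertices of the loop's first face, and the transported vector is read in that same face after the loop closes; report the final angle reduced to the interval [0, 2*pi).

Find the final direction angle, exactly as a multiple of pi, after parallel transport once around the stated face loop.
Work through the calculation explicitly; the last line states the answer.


enclosed vertex P3: corner angles sum to (13/8)*pi, defect = 2*pi - (13/8)*pi = (3/8)*pi
the final direction is the initial angle plus the enclosed defects, taken mod 2*pi in the induced orientation
final angle = (5/6)*pi + (3/8)*pi = (29/24)*pi (mod 2*pi)

Answer: final direction angle = (29/24)*pi


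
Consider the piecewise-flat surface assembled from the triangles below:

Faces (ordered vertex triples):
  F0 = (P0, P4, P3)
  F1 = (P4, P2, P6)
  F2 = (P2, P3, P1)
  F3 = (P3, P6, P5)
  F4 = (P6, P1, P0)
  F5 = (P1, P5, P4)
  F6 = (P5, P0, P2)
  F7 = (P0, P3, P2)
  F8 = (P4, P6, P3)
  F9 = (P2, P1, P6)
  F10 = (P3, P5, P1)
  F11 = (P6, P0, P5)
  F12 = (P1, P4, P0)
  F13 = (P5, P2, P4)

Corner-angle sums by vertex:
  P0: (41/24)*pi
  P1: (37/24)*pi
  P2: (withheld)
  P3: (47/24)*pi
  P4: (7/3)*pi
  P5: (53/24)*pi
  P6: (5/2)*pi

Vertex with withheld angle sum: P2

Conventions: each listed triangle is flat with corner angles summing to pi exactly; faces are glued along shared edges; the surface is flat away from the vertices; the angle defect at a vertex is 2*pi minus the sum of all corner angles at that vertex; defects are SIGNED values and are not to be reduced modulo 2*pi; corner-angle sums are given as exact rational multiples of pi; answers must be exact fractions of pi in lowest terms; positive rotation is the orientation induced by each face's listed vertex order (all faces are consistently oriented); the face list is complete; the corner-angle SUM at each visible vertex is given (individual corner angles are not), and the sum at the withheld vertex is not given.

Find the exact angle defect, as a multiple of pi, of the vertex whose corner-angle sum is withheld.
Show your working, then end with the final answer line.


V = 7, E = 21, F = 14; chi = V - E + F = 0
Gauss-Bonnet: total defect = 2*pi*chi = 0; visible defects sum to -pi/4

Answer: defect(P2) = pi/4


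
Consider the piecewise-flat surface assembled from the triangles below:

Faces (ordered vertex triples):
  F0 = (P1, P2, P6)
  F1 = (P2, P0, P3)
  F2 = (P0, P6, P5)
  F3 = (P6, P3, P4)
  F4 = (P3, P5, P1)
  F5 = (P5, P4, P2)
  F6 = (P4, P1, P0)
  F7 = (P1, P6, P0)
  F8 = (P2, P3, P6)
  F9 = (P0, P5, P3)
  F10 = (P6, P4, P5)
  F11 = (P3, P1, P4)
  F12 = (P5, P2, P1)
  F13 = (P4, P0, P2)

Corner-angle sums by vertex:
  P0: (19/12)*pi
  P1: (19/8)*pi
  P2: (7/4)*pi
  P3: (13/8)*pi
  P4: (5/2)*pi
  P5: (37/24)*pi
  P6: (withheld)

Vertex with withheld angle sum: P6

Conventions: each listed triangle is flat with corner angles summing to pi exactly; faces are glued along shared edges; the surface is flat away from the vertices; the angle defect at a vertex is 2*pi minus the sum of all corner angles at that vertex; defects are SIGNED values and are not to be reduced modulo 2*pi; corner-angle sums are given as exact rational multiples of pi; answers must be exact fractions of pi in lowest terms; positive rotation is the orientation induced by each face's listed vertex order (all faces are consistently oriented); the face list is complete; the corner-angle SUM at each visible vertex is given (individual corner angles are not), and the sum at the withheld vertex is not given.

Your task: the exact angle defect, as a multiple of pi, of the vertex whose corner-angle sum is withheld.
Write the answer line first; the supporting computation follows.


Answer: defect(P6) = (-5/8)*pi

V = 7, E = 21, F = 14; chi = V - E + F = 0
Gauss-Bonnet: total defect = 2*pi*chi = 0; visible defects sum to (5/8)*pi


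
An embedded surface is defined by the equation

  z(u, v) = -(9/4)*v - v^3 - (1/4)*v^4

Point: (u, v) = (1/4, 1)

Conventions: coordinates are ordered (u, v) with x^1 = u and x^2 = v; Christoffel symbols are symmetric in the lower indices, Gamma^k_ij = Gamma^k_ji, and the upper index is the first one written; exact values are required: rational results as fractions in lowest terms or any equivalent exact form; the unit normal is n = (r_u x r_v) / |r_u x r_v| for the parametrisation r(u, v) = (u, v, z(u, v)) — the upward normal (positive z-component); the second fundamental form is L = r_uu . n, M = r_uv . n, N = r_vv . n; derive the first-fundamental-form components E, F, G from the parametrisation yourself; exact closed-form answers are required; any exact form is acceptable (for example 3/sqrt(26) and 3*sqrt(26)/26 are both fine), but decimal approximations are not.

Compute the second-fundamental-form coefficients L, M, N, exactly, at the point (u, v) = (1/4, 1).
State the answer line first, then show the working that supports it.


Answer: L = 0, M = 0, N = -36*sqrt(641)/641

z_u = 0, z_v = -25/4, z_uu = 0, z_uv = 0, z_vv = -9
E = 1, F = 0, G = 641/16; answer radicand W^2 = 641/16
unnormalised second-form numerators: l = 0, m = 0, n = -9; L = l/sqrt(641/16), and similarly M = m/sqrt(W^2), N = n/sqrt(W^2)


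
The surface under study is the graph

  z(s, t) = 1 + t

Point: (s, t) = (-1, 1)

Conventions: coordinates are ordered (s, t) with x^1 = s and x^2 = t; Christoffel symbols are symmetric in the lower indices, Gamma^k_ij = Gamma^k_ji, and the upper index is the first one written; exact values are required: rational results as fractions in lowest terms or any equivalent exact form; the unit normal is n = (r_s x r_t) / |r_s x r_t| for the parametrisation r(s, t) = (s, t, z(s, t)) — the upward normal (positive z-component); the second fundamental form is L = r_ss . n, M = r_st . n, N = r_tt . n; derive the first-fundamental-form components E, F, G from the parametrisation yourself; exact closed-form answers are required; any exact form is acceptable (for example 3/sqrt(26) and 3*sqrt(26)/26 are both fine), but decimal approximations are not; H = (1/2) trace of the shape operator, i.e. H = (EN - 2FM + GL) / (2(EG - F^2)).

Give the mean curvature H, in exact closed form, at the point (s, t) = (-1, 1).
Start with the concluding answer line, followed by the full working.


Answer: H = 0

z_s = 0, z_t = 1, z_ss = 0, z_st = 0, z_tt = 0
E = 1, F = 0, G = 2; answer radicand W^2 = 2
unnormalised second-form numerators: l = 0, m = 0, n = 0; L = l/sqrt(2), and similarly M = m/sqrt(W^2), N = n/sqrt(W^2)
H = (E*n - 2*F*m + G*l) / (2*(EG - F^2)*sqrt(W^2)); E*n - 2*F*m + G*l = 0, EG - F^2 = 2, so H = (0)/sqrt(2)


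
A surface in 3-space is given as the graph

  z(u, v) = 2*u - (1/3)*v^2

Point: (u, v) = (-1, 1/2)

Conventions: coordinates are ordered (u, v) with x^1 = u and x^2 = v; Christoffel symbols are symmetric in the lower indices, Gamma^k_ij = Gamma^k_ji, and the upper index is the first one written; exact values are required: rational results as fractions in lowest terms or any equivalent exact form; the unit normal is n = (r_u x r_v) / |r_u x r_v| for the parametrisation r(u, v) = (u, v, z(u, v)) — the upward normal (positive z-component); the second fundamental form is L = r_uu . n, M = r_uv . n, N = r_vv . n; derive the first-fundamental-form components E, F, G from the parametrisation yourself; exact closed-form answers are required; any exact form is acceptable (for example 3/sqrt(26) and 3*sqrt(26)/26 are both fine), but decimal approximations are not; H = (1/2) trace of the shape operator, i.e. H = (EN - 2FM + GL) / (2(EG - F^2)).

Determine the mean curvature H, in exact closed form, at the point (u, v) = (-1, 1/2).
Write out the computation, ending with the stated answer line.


z_u = 2, z_v = -1/3, z_uu = 0, z_uv = 0, z_vv = -2/3
E = 5, F = -2/3, G = 10/9; answer radicand W^2 = 46/9
unnormalised second-form numerators: l = 0, m = 0, n = -2/3; L = l/sqrt(46/9), and similarly M = m/sqrt(W^2), N = n/sqrt(W^2)
H = (E*n - 2*F*m + G*l) / (2*(EG - F^2)*sqrt(W^2)); E*n - 2*F*m + G*l = -10/3, EG - F^2 = 46/9, so H = (-15/46)/sqrt(46/9)

Answer: H = -45*sqrt(46)/2116


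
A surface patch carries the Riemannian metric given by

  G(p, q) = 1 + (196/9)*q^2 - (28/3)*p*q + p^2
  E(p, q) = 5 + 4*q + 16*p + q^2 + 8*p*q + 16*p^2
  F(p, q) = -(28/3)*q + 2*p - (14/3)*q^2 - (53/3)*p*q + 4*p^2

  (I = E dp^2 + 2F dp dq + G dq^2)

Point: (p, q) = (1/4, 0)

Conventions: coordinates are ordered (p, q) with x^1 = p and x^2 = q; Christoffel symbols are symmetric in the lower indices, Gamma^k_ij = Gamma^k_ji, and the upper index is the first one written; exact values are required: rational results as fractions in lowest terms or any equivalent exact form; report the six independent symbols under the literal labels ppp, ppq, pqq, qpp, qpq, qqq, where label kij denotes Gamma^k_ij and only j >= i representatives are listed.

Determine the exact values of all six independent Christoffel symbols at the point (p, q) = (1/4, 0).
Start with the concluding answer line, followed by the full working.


Answer: Gamma_ppp = 192/161, Gamma_ppq = 48/161, Gamma_pqq = -32/23, Gamma_qpp = 16/161, Gamma_qpq = 4/161, Gamma_qqq = -8/69

E = 10, F = 3/4, G = 17/16 at the point
E_p = 24, E_q = 6, F_p = 4, F_q = -55/4, G_p = 1/2, G_q = -7/3
EG - F^2 = 161/16;  g^inv = (16/161) * [[17/16, -3/4], [-3/4, 10]]
first-kind symbols [ij,l] = (1/2)(d_i g_jl + d_j g_il - d_l g_ij): [pp,p] = E_p/2 = 12, [pp,q] = F_p - E_q/2 = 1, [pq,p] = E_q/2 = 3, [pq,q] = G_p/2 = 1/4, [qq,p] = F_q - G_p/2 = -14, [qq,q] = G_q/2 = -7/6
Gamma^p_ij = (G*[ij,p] - F*[ij,q])/(EG - F^2), Gamma^q_ij = (E*[ij,q] - F*[ij,p])/(EG - F^2)


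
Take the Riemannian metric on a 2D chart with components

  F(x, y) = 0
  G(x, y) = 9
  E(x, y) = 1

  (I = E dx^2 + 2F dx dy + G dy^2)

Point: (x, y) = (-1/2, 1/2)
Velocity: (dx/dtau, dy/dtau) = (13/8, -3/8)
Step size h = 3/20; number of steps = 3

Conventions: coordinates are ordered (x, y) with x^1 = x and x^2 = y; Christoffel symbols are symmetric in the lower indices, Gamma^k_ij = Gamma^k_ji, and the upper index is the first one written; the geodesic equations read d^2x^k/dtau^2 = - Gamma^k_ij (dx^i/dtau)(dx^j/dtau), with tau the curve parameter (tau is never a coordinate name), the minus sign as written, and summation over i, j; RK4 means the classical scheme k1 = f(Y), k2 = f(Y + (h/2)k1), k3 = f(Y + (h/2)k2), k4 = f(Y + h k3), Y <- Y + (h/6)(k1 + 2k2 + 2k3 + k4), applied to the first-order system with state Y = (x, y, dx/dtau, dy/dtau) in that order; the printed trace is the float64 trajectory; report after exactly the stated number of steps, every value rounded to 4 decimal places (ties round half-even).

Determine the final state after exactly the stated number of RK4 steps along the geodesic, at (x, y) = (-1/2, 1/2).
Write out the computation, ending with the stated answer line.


f(Y) = (dx/dtau, dy/dtau, -Gamma^x_ij Y'^i Y'^j, -Gamma^y_ij Y'^i Y'^j) with the Gammas evaluated at the stage position; h = 0.150000; intermediate values shown to 6 dp
step 0: x = -0.5000, y = 0.5000, dx/dtau = 1.6250, dy/dtau = -0.3750
step 1:
  k1: at (x, y) = (-0.500000, 0.500000), (dx/dtau, dy/dtau) = (1.625000, -0.375000); Gamma_xxx = 0.000000, Gamma_xxy = 0.000000, Gamma_xyy = 0.000000, Gamma_yxx = 0.000000, Gamma_yxy = 0.000000, Gamma_yyy = 0.000000; k1 = (1.625000, -0.375000, 0.000000, 0.000000)
  k2: at (x, y) = (-0.378125, 0.471875), (dx/dtau, dy/dtau) = (1.625000, -0.375000); Gamma_xxx = 0.000000, Gamma_xxy = 0.000000, Gamma_xyy = 0.000000, Gamma_yxx = 0.000000, Gamma_yxy = 0.000000, Gamma_yyy = 0.000000; k2 = (1.625000, -0.375000, 0.000000, 0.000000)
  k3: at (x, y) = (-0.378125, 0.471875), (dx/dtau, dy/dtau) = (1.625000, -0.375000); Gamma_xxx = 0.000000, Gamma_xxy = 0.000000, Gamma_xyy = 0.000000, Gamma_yxx = 0.000000, Gamma_yxy = 0.000000, Gamma_yyy = 0.000000; k3 = (1.625000, -0.375000, 0.000000, 0.000000)
  k4: at (x, y) = (-0.256250, 0.443750), (dx/dtau, dy/dtau) = (1.625000, -0.375000); Gamma_xxx = 0.000000, Gamma_xxy = 0.000000, Gamma_xyy = 0.000000, Gamma_yxx = 0.000000, Gamma_yxy = 0.000000, Gamma_yyy = 0.000000; k4 = (1.625000, -0.375000, 0.000000, 0.000000)
  Y <- Y + (h/6)(k1 + 2k2 + 2k3 + k4): x = -0.2563, y = 0.4437, dx/dtau = 1.6250, dy/dtau = -0.3750
step 2:
  k1: at (x, y) = (-0.256250, 0.443750), (dx/dtau, dy/dtau) = (1.625000, -0.375000); Gamma_xxx = 0.000000, Gamma_xxy = 0.000000, Gamma_xyy = 0.000000, Gamma_yxx = 0.000000, Gamma_yxy = 0.000000, Gamma_yyy = 0.000000; k1 = (1.625000, -0.375000, 0.000000, 0.000000)
  k2: at (x, y) = (-0.134375, 0.415625), (dx/dtau, dy/dtau) = (1.625000, -0.375000); Gamma_xxx = 0.000000, Gamma_xxy = 0.000000, Gamma_xyy = 0.000000, Gamma_yxx = 0.000000, Gamma_yxy = 0.000000, Gamma_yyy = 0.000000; k2 = (1.625000, -0.375000, 0.000000, 0.000000)
  k3: at (x, y) = (-0.134375, 0.415625), (dx/dtau, dy/dtau) = (1.625000, -0.375000); Gamma_xxx = 0.000000, Gamma_xxy = 0.000000, Gamma_xyy = 0.000000, Gamma_yxx = 0.000000, Gamma_yxy = 0.000000, Gamma_yyy = 0.000000; k3 = (1.625000, -0.375000, 0.000000, 0.000000)
  k4: at (x, y) = (-0.012500, 0.387500), (dx/dtau, dy/dtau) = (1.625000, -0.375000); Gamma_xxx = 0.000000, Gamma_xxy = 0.000000, Gamma_xyy = 0.000000, Gamma_yxx = 0.000000, Gamma_yxy = 0.000000, Gamma_yyy = 0.000000; k4 = (1.625000, -0.375000, 0.000000, 0.000000)
  Y <- Y + (h/6)(k1 + 2k2 + 2k3 + k4): x = -0.0125, y = 0.3875, dx/dtau = 1.6250, dy/dtau = -0.3750
step 3:
  k1: at (x, y) = (-0.012500, 0.387500), (dx/dtau, dy/dtau) = (1.625000, -0.375000); Gamma_xxx = 0.000000, Gamma_xxy = 0.000000, Gamma_xyy = 0.000000, Gamma_yxx = 0.000000, Gamma_yxy = 0.000000, Gamma_yyy = 0.000000; k1 = (1.625000, -0.375000, 0.000000, 0.000000)
  k2: at (x, y) = (0.109375, 0.359375), (dx/dtau, dy/dtau) = (1.625000, -0.375000); Gamma_xxx = 0.000000, Gamma_xxy = 0.000000, Gamma_xyy = 0.000000, Gamma_yxx = 0.000000, Gamma_yxy = 0.000000, Gamma_yyy = 0.000000; k2 = (1.625000, -0.375000, 0.000000, 0.000000)
  k3: at (x, y) = (0.109375, 0.359375), (dx/dtau, dy/dtau) = (1.625000, -0.375000); Gamma_xxx = 0.000000, Gamma_xxy = 0.000000, Gamma_xyy = 0.000000, Gamma_yxx = 0.000000, Gamma_yxy = 0.000000, Gamma_yyy = 0.000000; k3 = (1.625000, -0.375000, 0.000000, 0.000000)
  k4: at (x, y) = (0.231250, 0.331250), (dx/dtau, dy/dtau) = (1.625000, -0.375000); Gamma_xxx = 0.000000, Gamma_xxy = 0.000000, Gamma_xyy = 0.000000, Gamma_yxx = 0.000000, Gamma_yxy = 0.000000, Gamma_yyy = 0.000000; k4 = (1.625000, -0.375000, 0.000000, 0.000000)
  Y <- Y + (h/6)(k1 + 2k2 + 2k3 + k4): x = 0.2312, y = 0.3312, dx/dtau = 1.6250, dy/dtau = -0.3750

Answer: x = 0.2312, y = 0.3312, dx/dtau = 1.6250, dy/dtau = -0.3750


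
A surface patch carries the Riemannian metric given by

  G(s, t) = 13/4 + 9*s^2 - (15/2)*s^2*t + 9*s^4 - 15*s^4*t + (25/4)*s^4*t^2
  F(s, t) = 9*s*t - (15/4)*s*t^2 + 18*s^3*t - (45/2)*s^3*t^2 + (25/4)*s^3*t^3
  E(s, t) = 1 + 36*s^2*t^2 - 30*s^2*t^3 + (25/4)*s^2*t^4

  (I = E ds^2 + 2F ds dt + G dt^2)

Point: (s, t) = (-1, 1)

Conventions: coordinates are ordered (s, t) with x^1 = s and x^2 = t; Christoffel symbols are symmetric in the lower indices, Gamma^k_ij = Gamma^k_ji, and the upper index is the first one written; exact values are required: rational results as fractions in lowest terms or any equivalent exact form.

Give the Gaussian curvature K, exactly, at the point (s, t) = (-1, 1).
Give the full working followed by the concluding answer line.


E = 53/4, F = -7, G = 5, EG - F^2 = 69/4 at the point
E_s = -49/2, E_t = 7, F_s = 21/2, F_t = 27/4, G_s = -4, G_t = -10
E_tt = -33, F_st = -93/4, G_ss = 6
Apply the Brioschi formula K = (det M1 - det M2)/(EG - F^2)^2 over the derivative matrices of E, F, G.
M1 = [[-E_tt/2 + F_st - G_ss/2, E_s/2, F_s - E_t/2], [F_t - G_s/2, E, F], [G_t/2, F, G]] = [[-39/4, -49/4, 7], [35/4, 53/4, -7], [-5, -7, 5]]; det M1 = -26
M2 = [[0, E_t/2, G_s/2], [E_t/2, E, F], [G_s/2, F, G]] = [[0, 7/2, -2], [7/2, 53/4, -7], [-2, -7, 5]]; det M2 = -65/4
det M1 - det M2 = -39/4; K = -39/4 / (69/4)^2 = -52/1587

Answer: K = -52/1587


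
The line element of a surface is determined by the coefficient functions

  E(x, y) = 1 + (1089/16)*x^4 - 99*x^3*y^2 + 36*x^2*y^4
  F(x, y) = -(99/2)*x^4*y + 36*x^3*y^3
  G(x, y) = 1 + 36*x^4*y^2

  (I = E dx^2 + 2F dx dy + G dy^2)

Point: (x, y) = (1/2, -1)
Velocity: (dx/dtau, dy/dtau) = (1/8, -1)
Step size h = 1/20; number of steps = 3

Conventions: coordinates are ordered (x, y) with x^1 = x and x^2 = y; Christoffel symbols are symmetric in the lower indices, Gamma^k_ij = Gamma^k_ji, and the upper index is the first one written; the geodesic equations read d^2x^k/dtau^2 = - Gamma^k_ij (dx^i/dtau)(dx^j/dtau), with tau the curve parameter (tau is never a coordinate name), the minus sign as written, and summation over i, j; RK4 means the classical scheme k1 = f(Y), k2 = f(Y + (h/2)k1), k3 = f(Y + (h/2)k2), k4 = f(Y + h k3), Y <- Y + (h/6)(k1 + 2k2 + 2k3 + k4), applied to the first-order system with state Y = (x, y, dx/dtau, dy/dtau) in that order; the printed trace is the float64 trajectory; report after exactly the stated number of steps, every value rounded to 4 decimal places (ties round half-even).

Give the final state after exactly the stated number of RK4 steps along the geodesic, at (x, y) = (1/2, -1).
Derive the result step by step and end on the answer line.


f(Y) = (dx/dtau, dy/dtau, -Gamma^x_ij Y'^i Y'^j, -Gamma^y_ij Y'^i Y'^j) with the Gammas evaluated at the stage position; h = 0.050000; intermediate values shown to 6 dp
step 0: x = 0.5000, y = -1.0000, dx/dtau = 0.1250, dy/dtau = -1.0000
step 1:
  k1: at (x, y) = (0.500000, -1.000000), (dx/dtau, dy/dtau) = (0.125000, -1.000000); Gamma_xxx = -0.510880, Gamma_xxy = -1.362346, Gamma_xyy = 0.340587, Gamma_yxx = 0.817408, Gamma_yxy = 2.179754, Gamma_yyy = -0.544939; k1 = (0.125000, -1.000000, -0.673191, 1.077105)
  k2: at (x, y) = (0.503125, -1.025000), (dx/dtau, dy/dtau) = (0.108170, -0.973072); Gamma_xxx = -0.470763, Gamma_xxy = -1.458239, Gamma_xyy = 0.357891, Gamma_yxx = 0.676575, Gamma_yxy = 2.095762, Gamma_yyy = -0.514356; k2 = (0.108170, -0.973072, -0.640349, 0.920301)
  k3: at (x, y) = (0.502704, -1.024327), (dx/dtau, dy/dtau) = (0.108991, -0.976992); Gamma_xxx = -0.471526, Gamma_xxy = -1.457448, Gamma_xyy = 0.357633, Gamma_yxx = 0.678174, Gamma_yxy = 2.096179, Gamma_yyy = -0.514366; k3 = (0.108991, -0.976992, -0.646153, 0.929331)
  k4: at (x, y) = (0.505450, -1.048850), (dx/dtau, dy/dtau) = (0.092692, -0.953533); Gamma_xxx = -0.419481, Gamma_xxy = -1.534207, Gamma_xyy = 0.369674, Gamma_yxx = 0.548971, Gamma_yxy = 2.007802, Gamma_yyy = -0.483789; k4 = (0.092692, -0.953533, -0.603715, 0.790077)
  Y <- Y + (h/6)(k1 + 2k2 + 2k3 + k4): x = 0.5054, y = -1.0488, dx/dtau = 0.0929, dy/dtau = -0.9536
step 2:
  k1: at (x, y) = (0.505433, -1.048781), (dx/dtau, dy/dtau) = (0.092917, -0.953613); Gamma_xxx = -0.419625, Gamma_xxy = -1.534049, Gamma_xyy = 0.369648, Gamma_yxx = 0.549272, Gamma_yxy = 2.008009, Gamma_yyy = -0.483855; k1 = (0.092917, -0.953613, -0.604383, 0.791113)
  k2: at (x, y) = (0.507756, -1.072621), (dx/dtau, dy/dtau) = (0.077808, -0.933835); Gamma_xxx = -0.359601, Gamma_xxy = -1.593472, Gamma_xyy = 0.377158, Gamma_yxx = 0.432959, Gamma_yxy = 1.918541, Gamma_yyy = -0.454099; k2 = (0.077808, -0.933835, -0.558285, 0.672176)
  k3: at (x, y) = (0.507379, -1.072126), (dx/dtau, dy/dtau) = (0.078960, -0.936809); Gamma_xxx = -0.360086, Gamma_xxy = -1.593561, Gamma_xyy = 0.377073, Gamma_yxx = 0.433540, Gamma_yxy = 1.918632, Gamma_yyy = -0.453992; k3 = (0.078960, -0.936809, -0.564431, 0.679570)
  k4: at (x, y) = (0.509381, -1.095621), (dx/dtau, dy/dtau) = (0.064696, -0.919634); Gamma_xxx = -0.294264, Gamma_xxy = -1.638865, Gamma_xyy = 0.380975, Gamma_yxx = 0.328461, Gamma_yxy = 1.829317, Gamma_yyy = -0.425248; k4 = (0.064696, -0.919634, -0.515983, 0.575945)
  Y <- Y + (h/6)(k1 + 2k2 + 2k3 + k4): x = 0.5094, y = -1.0956, dx/dtau = 0.0649, dy/dtau = -0.9197
step 3:
  k1: at (x, y) = (0.509360, -1.095568), (dx/dtau, dy/dtau) = (0.064869, -0.919692); Gamma_xxx = -0.294366, Gamma_xxy = -1.638832, Gamma_xyy = 0.380969, Gamma_yxx = 0.328601, Gamma_yxy = 1.829427, Gamma_yyy = -0.425275; k1 = (0.064869, -0.919692, -0.516541, 0.576615)
  k2: at (x, y) = (0.510981, -1.118561), (dx/dtau, dy/dtau) = (0.051956, -0.905276); Gamma_xxx = -0.225274, Gamma_xxy = -1.671961, Gamma_xyy = 0.381893, Gamma_yxx = 0.234713, Gamma_yxy = 1.742016, Gamma_yyy = -0.397894; k2 = (0.051956, -0.905276, -0.469641, 0.489319)
  k3: at (x, y) = (0.510659, -1.118200), (dx/dtau, dy/dtau) = (0.053128, -0.907459); Gamma_xxx = -0.225420, Gamma_xxy = -1.672337, Gamma_xyy = 0.381861, Gamma_yxx = 0.234797, Gamma_yxy = 1.741896, Gamma_yyy = -0.397744; k3 = (0.053128, -0.907459, -0.475071, 0.494831)
  k4: at (x, y) = (0.512016, -1.140941), (dx/dtau, dy/dtau) = (0.041116, -0.894950); Gamma_xxx = -0.154246, Gamma_xxy = -1.695388, Gamma_xyy = 0.380417, Gamma_yxx = 0.150751, Gamma_yxy = 1.656971, Gamma_yyy = -0.371796; k4 = (0.041116, -0.894950, -0.429197, 0.419471)
  Y <- Y + (h/6)(k1 + 2k2 + 2k3 + k4): x = 0.5120, y = -1.1409, dx/dtau = 0.0412, dy/dtau = -0.8950

Answer: x = 0.5120, y = -1.1409, dx/dtau = 0.0412, dy/dtau = -0.8950


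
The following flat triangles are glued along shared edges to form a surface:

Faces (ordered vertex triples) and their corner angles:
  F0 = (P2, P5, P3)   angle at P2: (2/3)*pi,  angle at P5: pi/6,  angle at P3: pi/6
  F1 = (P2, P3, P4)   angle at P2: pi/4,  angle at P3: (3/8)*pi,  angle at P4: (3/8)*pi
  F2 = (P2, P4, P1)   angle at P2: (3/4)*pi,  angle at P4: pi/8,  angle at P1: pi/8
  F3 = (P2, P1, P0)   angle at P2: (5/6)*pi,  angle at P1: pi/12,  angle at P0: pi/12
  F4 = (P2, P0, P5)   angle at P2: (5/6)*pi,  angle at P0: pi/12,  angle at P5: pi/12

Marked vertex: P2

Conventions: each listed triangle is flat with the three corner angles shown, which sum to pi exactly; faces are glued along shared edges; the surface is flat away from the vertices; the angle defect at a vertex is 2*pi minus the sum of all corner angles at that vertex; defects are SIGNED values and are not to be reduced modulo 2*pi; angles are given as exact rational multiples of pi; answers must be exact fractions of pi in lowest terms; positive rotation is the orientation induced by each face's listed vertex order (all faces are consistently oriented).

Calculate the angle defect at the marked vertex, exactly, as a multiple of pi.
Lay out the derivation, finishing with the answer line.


Sum of corner angles at P2: (10/3)*pi
defect = 2*pi - (10/3)*pi

Answer: defect(P2) = (-4/3)*pi


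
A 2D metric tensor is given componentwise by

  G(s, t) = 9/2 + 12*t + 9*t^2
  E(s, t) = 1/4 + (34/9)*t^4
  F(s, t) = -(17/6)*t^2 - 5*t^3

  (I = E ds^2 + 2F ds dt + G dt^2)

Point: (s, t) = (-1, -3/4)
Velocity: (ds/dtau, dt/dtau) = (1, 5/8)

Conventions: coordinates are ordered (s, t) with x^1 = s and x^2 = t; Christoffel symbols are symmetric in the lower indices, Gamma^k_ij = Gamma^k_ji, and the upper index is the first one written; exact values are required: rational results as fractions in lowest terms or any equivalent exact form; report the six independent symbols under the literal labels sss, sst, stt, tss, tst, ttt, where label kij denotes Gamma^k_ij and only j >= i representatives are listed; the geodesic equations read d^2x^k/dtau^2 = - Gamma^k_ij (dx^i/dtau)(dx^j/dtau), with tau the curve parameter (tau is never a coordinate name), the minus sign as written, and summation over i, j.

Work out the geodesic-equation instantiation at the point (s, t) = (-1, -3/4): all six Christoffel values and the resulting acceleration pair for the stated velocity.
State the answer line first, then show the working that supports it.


Answer: Gamma_sss = -748/249, Gamma_sst = -272/83, Gamma_stt = -896/249, Gamma_tss = 6290/747, Gamma_tst = 748/249, Gamma_ttt = 1468/747; accelerations (d^2s/dtau^2, d^2t/dtau^2) = (706/83, -51565/3984)

E = 185/128, F = 33/64, G = 9/16 at the point
E_s = 0, E_t = -51/8, F_s = 0, F_t = -67/16, G_s = 0, G_t = -3/2
EG - F^2 = 2241/4096;  g^inv = (4096/2241) * [[9/16, -33/64], [-33/64, 185/128]]
first-kind symbols [ij,l] = (1/2)(d_i g_jl + d_j g_il - d_l g_ij): [ss,s] = E_s/2 = 0, [ss,t] = F_s - E_t/2 = 51/16, [st,s] = E_t/2 = -51/16, [st,t] = G_s/2 = 0, [tt,s] = F_t - G_s/2 = -67/16, [tt,t] = G_t/2 = -3/4
Gamma^s_ij = (G*[ij,s] - F*[ij,t])/(EG - F^2), Gamma^t_ij = (E*[ij,t] - F*[ij,s])/(EG - F^2)
Gamma_sss = -748/249, Gamma_sst = -272/83, Gamma_stt = -896/249, Gamma_tss = 6290/747, Gamma_tst = 748/249, Gamma_ttt = 1468/747
d^2s/dtau^2 = -(Gamma_sss*(1)^2 + 2*Gamma_sst*(1)*(5/8) + Gamma_stt*(5/8)^2) = 706/83
d^2t/dtau^2 = -(Gamma_tss*(1)^2 + 2*Gamma_tst*(1)*(5/8) + Gamma_ttt*(5/8)^2) = -51565/3984


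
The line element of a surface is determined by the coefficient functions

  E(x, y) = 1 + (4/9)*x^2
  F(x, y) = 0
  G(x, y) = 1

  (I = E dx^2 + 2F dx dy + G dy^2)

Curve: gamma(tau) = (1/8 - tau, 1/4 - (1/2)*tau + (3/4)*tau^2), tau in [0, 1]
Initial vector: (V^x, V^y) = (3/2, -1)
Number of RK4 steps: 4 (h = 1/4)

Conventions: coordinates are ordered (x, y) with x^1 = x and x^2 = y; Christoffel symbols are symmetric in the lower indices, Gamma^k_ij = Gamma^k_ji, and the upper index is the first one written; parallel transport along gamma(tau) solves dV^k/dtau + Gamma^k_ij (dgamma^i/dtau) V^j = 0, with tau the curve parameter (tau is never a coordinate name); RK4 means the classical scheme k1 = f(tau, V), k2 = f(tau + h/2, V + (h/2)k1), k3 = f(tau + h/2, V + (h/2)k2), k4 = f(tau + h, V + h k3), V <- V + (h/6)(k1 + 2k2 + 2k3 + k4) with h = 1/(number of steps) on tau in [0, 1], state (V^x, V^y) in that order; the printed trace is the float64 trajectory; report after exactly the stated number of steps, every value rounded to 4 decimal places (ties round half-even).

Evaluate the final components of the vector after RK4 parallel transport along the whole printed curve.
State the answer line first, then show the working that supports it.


Answer: V^x = 1.3002, V^y = -1.0000

gamma'(tau) = (-1, -1/2 + (3/2)*tau); f(tau, V)^k = -Gamma^k_ij(gamma(tau)) gamma'^i(tau) V^j; h = 1/4; intermediate values shown to 6 dp
curve data and Christoffel symbols at the stage parameters:
  tau = 0.000000: gamma = (0.125000, 0.250000), gamma' = (-1.000000, -0.500000); Gamma_xxx = 0.055172, Gamma_xxy = 0.000000, Gamma_xyy = 0.000000, Gamma_yxx = 0.000000, Gamma_yxy = 0.000000, Gamma_yyy = 0.000000
  tau = 0.125000: gamma = (0.000000, 0.199219), gamma' = (-1.000000, -0.312500); Gamma_xxx = 0.000000, Gamma_xxy = 0.000000, Gamma_xyy = 0.000000, Gamma_yxx = 0.000000, Gamma_yxy = 0.000000, Gamma_yyy = 0.000000
  tau = 0.250000: gamma = (-0.125000, 0.171875), gamma' = (-1.000000, -0.125000); Gamma_xxx = -0.055172, Gamma_xxy = 0.000000, Gamma_xyy = 0.000000, Gamma_yxx = 0.000000, Gamma_yxy = 0.000000, Gamma_yyy = 0.000000
  tau = 0.375000: gamma = (-0.250000, 0.167969), gamma' = (-1.000000, 0.062500); Gamma_xxx = -0.108108, Gamma_xxy = 0.000000, Gamma_xyy = 0.000000, Gamma_yxx = 0.000000, Gamma_yxy = 0.000000, Gamma_yyy = 0.000000
  tau = 0.500000: gamma = (-0.375000, 0.187500), gamma' = (-1.000000, 0.250000); Gamma_xxx = -0.156863, Gamma_xxy = 0.000000, Gamma_xyy = 0.000000, Gamma_yxx = 0.000000, Gamma_yxy = 0.000000, Gamma_yyy = 0.000000
  tau = 0.625000: gamma = (-0.500000, 0.230469), gamma' = (-1.000000, 0.437500); Gamma_xxx = -0.200000, Gamma_xxy = 0.000000, Gamma_xyy = 0.000000, Gamma_yxx = 0.000000, Gamma_yxy = 0.000000, Gamma_yyy = 0.000000
  tau = 0.750000: gamma = (-0.625000, 0.296875), gamma' = (-1.000000, 0.625000); Gamma_xxx = -0.236686, Gamma_xxy = 0.000000, Gamma_xyy = 0.000000, Gamma_yxx = 0.000000, Gamma_yxy = 0.000000, Gamma_yyy = 0.000000
  tau = 0.875000: gamma = (-0.750000, 0.386719), gamma' = (-1.000000, 0.812500); Gamma_xxx = -0.266667, Gamma_xxy = 0.000000, Gamma_xyy = 0.000000, Gamma_yxx = 0.000000, Gamma_yxy = 0.000000, Gamma_yyy = 0.000000
  tau = 1.000000: gamma = (-0.875000, 0.500000), gamma' = (-1.000000, 1.000000); Gamma_xxx = -0.290155, Gamma_xxy = 0.000000, Gamma_xyy = 0.000000, Gamma_yxx = 0.000000, Gamma_yxy = 0.000000, Gamma_yyy = 0.000000
step 0: V^x = 1.5000, V^y = -1.0000
step 1: k1 = (0.082759, 0.000000), k2 = (0.000000, 0.000000), k3 = (0.000000, 0.000000), k4 = (-0.082759, 0.000000); V <- V + (h/6)(k1 + 2k2 + 2k3 + k4): V^x = 1.5000, V^y = -1.0000
step 2: k1 = (-0.082759, 0.000000), k2 = (-0.161044, 0.000000), k3 = (-0.159986, 0.000000), k4 = (-0.229020, 0.000000); V <- V + (h/6)(k1 + 2k2 + 2k3 + k4): V^x = 1.4603, V^y = -1.0000
step 3: k1 = (-0.229060, 0.000000), k2 = (-0.286325, 0.000000), k3 = (-0.284893, 0.000000), k4 = (-0.328765, 0.000000); V <- V + (h/6)(k1 + 2k2 + 2k3 + k4): V^x = 1.3894, V^y = -1.0000
step 4: k1 = (-0.328855, 0.000000), k2 = (-0.359548, 0.000000), k3 = (-0.358525, 0.000000), k4 = (-0.377139, 0.000000); V <- V + (h/6)(k1 + 2k2 + 2k3 + k4): V^x = 1.3002, V^y = -1.0000


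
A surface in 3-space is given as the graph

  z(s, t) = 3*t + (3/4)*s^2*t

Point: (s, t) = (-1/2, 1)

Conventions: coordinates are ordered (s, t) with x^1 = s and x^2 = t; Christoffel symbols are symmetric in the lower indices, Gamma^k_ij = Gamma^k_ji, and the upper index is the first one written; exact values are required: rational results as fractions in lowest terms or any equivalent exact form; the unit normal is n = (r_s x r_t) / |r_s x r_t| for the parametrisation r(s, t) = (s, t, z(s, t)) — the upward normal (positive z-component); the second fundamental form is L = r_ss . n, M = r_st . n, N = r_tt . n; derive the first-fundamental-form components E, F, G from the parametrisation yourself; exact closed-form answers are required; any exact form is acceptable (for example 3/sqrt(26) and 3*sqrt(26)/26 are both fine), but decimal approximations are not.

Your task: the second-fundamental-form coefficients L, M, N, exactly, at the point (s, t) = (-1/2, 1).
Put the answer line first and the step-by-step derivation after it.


Answer: L = 24*sqrt(3001)/3001, M = -12*sqrt(3001)/3001, N = 0

z_s = -3/4, z_t = 51/16, z_ss = 3/2, z_st = -3/4, z_tt = 0
E = 25/16, F = -153/64, G = 2857/256; answer radicand W^2 = 3001/256
unnormalised second-form numerators: l = 3/2, m = -3/4, n = 0; L = l/sqrt(3001/256), and similarly M = m/sqrt(W^2), N = n/sqrt(W^2)


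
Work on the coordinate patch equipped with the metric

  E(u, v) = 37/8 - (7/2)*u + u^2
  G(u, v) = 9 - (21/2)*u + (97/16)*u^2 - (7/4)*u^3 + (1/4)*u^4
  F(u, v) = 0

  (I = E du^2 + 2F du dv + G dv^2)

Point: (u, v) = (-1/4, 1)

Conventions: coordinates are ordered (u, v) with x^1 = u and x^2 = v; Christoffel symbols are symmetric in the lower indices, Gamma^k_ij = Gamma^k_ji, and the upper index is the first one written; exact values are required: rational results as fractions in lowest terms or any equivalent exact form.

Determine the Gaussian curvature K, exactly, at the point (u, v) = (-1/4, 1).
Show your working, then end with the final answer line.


E = 89/16, F = 0, G = 12321/1024, EG - F^2 = 1096569/16384 at the point
E_u = -4, E_v = 0, F_u = 0, F_v = 0, G_u = -111/8, G_v = 0
E_vv = 0, F_uv = 0, G_uu = 239/16
Apply the Brioschi formula K = (det M1 - det M2)/(EG - F^2)^2 over the derivative matrices of E, F, G.
M1 = [[-E_vv/2 + F_uv - G_uu/2, E_u/2, F_u - E_v/2], [F_v - G_u/2, E, F], [G_v/2, F, G]] = [[-239/32, -2, 0], [111/16, 89/16, 0], [0, 0, 12321/1024]]; det M1 = -174551607/524288
M2 = [[0, E_v/2, G_u/2], [E_v/2, E, F], [G_u/2, F, G]] = [[0, 0, -111/16], [0, 89/16, 0], [-111/16, 0, 12321/1024]]; det M2 = -1096569/4096
det M1 - det M2 = -34190775/524288; K = -34190775/524288 / (1096569/16384)^2 = -12800/879231

Answer: K = -12800/879231


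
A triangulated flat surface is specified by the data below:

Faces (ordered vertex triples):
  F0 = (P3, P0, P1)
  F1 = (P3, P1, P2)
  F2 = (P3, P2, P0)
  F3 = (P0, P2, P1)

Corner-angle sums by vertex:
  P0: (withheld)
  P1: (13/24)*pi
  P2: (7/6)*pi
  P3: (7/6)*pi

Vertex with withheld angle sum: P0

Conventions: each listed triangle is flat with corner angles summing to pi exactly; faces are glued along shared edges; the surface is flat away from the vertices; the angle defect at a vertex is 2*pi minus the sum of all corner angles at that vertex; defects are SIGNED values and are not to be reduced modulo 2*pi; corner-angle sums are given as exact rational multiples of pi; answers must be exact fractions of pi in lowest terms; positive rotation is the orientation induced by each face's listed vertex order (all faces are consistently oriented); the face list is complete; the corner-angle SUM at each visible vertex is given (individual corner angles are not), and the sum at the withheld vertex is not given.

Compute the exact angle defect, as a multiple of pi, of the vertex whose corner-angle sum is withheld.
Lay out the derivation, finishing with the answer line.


V = 4, E = 6, F = 4; chi = V - E + F = 2
Gauss-Bonnet: total defect = 2*pi*chi = 4*pi; visible defects sum to (25/8)*pi

Answer: defect(P0) = (7/8)*pi
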